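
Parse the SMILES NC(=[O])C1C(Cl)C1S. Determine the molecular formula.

C4H6ClNOS

Walk through each heavy atom and fill implicit hydrogens from standard valence (C 4, N 3, O 2, S 2, halogen 1):
  atom 1: N, bond orders sum to 1 (valence 3) → 2 H
  atom 2: C, bond orders sum to 4 (valence 4) → 0 H
  atom 3: O with explicit H count 0
  atom 4: C, bond orders sum to 3 (valence 4) → 1 H
  atom 5: C, bond orders sum to 3 (valence 4) → 1 H
  atom 6: Cl (halogen, monovalent) → 0 H
  atom 7: C, bond orders sum to 3 (valence 4) → 1 H
  atom 8: S, bond orders sum to 1 (valence 2) → 1 H
Totals → C:4, H:6, Cl:1, N:1, O:1, S:1.
In Hill order: C4H6ClNOS.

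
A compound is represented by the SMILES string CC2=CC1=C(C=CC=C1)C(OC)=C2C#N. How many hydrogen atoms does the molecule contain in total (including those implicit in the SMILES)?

Walk through each heavy atom and fill implicit hydrogens from standard valence (C 4, N 3, O 2, S 2, halogen 1):
  atom 1: C, bond orders sum to 1 (valence 4) → 3 H
  atom 2: C, bond orders sum to 4 (valence 4) → 0 H
  atom 3: C, bond orders sum to 3 (valence 4) → 1 H
  atom 4: C, bond orders sum to 4 (valence 4) → 0 H
  atom 5: C, bond orders sum to 4 (valence 4) → 0 H
  atom 6: C, bond orders sum to 3 (valence 4) → 1 H
  atom 7: C, bond orders sum to 3 (valence 4) → 1 H
  atom 8: C, bond orders sum to 3 (valence 4) → 1 H
  atom 9: C, bond orders sum to 3 (valence 4) → 1 H
  atom 10: C, bond orders sum to 4 (valence 4) → 0 H
  atom 11: O, bond orders sum to 2 (valence 2) → 0 H
  atom 12: C, bond orders sum to 1 (valence 4) → 3 H
  atom 13: C, bond orders sum to 4 (valence 4) → 0 H
  atom 14: C, bond orders sum to 4 (valence 4) → 0 H
  atom 15: N, bond orders sum to 3 (valence 3) → 0 H
Total hydrogens: 11.

11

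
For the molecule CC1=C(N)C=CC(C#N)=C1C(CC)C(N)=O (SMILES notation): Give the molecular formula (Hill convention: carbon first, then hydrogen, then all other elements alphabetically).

C12H15N3O

Walk through each heavy atom and fill implicit hydrogens from standard valence (C 4, N 3, O 2, S 2, halogen 1):
  atom 1: C, bond orders sum to 1 (valence 4) → 3 H
  atom 2: C, bond orders sum to 4 (valence 4) → 0 H
  atom 3: C, bond orders sum to 4 (valence 4) → 0 H
  atom 4: N, bond orders sum to 1 (valence 3) → 2 H
  atom 5: C, bond orders sum to 3 (valence 4) → 1 H
  atom 6: C, bond orders sum to 3 (valence 4) → 1 H
  atom 7: C, bond orders sum to 4 (valence 4) → 0 H
  atom 8: C, bond orders sum to 4 (valence 4) → 0 H
  atom 9: N, bond orders sum to 3 (valence 3) → 0 H
  atom 10: C, bond orders sum to 4 (valence 4) → 0 H
  atom 11: C, bond orders sum to 3 (valence 4) → 1 H
  atom 12: C, bond orders sum to 2 (valence 4) → 2 H
  atom 13: C, bond orders sum to 1 (valence 4) → 3 H
  atom 14: C, bond orders sum to 4 (valence 4) → 0 H
  atom 15: N, bond orders sum to 1 (valence 3) → 2 H
  atom 16: O, bond orders sum to 2 (valence 2) → 0 H
Totals → C:12, H:15, N:3, O:1.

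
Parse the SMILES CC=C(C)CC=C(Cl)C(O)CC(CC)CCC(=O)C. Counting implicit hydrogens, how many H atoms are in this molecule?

Walk through each heavy atom and fill implicit hydrogens from standard valence (C 4, N 3, O 2, S 2, halogen 1):
  atom 1: C, bond orders sum to 1 (valence 4) → 3 H
  atom 2: C, bond orders sum to 3 (valence 4) → 1 H
  atom 3: C, bond orders sum to 4 (valence 4) → 0 H
  atom 4: C, bond orders sum to 1 (valence 4) → 3 H
  atom 5: C, bond orders sum to 2 (valence 4) → 2 H
  atom 6: C, bond orders sum to 3 (valence 4) → 1 H
  atom 7: C, bond orders sum to 4 (valence 4) → 0 H
  atom 8: Cl (halogen, monovalent) → 0 H
  atom 9: C, bond orders sum to 3 (valence 4) → 1 H
  atom 10: O, bond orders sum to 1 (valence 2) → 1 H
  atom 11: C, bond orders sum to 2 (valence 4) → 2 H
  atom 12: C, bond orders sum to 3 (valence 4) → 1 H
  atom 13: C, bond orders sum to 2 (valence 4) → 2 H
  atom 14: C, bond orders sum to 1 (valence 4) → 3 H
  atom 15: C, bond orders sum to 2 (valence 4) → 2 H
  atom 16: C, bond orders sum to 2 (valence 4) → 2 H
  atom 17: C, bond orders sum to 4 (valence 4) → 0 H
  atom 18: O, bond orders sum to 2 (valence 2) → 0 H
  atom 19: C, bond orders sum to 1 (valence 4) → 3 H
Total hydrogens: 27.

27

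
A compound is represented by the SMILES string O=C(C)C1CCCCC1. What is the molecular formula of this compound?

C8H14O

Walk through each heavy atom and fill implicit hydrogens from standard valence (C 4, N 3, O 2, S 2, halogen 1):
  atom 1: O, bond orders sum to 2 (valence 2) → 0 H
  atom 2: C, bond orders sum to 4 (valence 4) → 0 H
  atom 3: C, bond orders sum to 1 (valence 4) → 3 H
  atom 4: C, bond orders sum to 3 (valence 4) → 1 H
  atom 5: C, bond orders sum to 2 (valence 4) → 2 H
  atom 6: C, bond orders sum to 2 (valence 4) → 2 H
  atom 7: C, bond orders sum to 2 (valence 4) → 2 H
  atom 8: C, bond orders sum to 2 (valence 4) → 2 H
  atom 9: C, bond orders sum to 2 (valence 4) → 2 H
Totals → C:8, H:14, O:1.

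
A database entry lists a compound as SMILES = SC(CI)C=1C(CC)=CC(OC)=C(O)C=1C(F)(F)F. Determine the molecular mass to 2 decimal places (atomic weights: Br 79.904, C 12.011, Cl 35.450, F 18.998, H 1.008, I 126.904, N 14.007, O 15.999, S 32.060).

406.20 g/mol

First, the molecular formula is C12H14F3IO2S (counting implicit H from valence).
  C: 12 × 12.011 = 144.132
  F: 3 × 18.998 = 56.994
  H: 14 × 1.008 = 14.112
  I: 1 × 126.904 = 126.904
  O: 2 × 15.999 = 31.998
  S: 1 × 32.060 = 32.060
Sum: 12×12.011 + 3×18.998 + 14×1.008 + 1×126.904 + 2×15.999 + 1×32.060 = 406.200 → 406.20 g/mol.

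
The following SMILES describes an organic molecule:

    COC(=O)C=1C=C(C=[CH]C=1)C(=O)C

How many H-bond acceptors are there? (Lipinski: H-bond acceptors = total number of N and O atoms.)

N atoms: 0; O atoms: 3.
Lipinski HBA = 0 + 3 = 3.

3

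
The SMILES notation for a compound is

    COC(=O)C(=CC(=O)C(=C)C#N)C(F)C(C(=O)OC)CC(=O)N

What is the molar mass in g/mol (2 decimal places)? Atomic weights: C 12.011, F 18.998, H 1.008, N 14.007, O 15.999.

326.28 g/mol

First, the molecular formula is C14H15FN2O6 (counting implicit H from valence).
  C: 14 × 12.011 = 168.154
  F: 1 × 18.998 = 18.998
  H: 15 × 1.008 = 15.120
  N: 2 × 14.007 = 28.014
  O: 6 × 15.999 = 95.994
Sum: 14×12.011 + 1×18.998 + 15×1.008 + 2×14.007 + 6×15.999 = 326.280 → 326.28 g/mol.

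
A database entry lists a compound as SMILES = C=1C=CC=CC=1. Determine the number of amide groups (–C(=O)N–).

0

Scan the SMILES for the amide motif — none present.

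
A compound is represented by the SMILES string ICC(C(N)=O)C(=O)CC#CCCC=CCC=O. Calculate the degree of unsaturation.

Degree of unsaturation = (number of rings) + (number of π bonds).
Ring closures in the SMILES: 0.
π bonds: 4 double bonds (each 1 DoU), 1 triple bond (each 2 DoU) → 6 DoU from unsaturation.
Total DoU = 0 + 6 = 6.

6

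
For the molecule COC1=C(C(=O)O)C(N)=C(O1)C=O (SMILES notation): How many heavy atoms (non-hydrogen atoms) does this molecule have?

13

Every atom symbol written in the SMILES (organic subset) is one heavy atom; implicit H are not written.
Heavy atoms by element → C:7, N:1, O:5.
Total: 13.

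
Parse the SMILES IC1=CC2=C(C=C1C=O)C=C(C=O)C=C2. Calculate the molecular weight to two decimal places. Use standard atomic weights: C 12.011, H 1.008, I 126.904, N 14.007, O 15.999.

First, the molecular formula is C12H7IO2 (counting implicit H from valence).
  C: 12 × 12.011 = 144.132
  H: 7 × 1.008 = 7.056
  I: 1 × 126.904 = 126.904
  O: 2 × 15.999 = 31.998
Sum: 12×12.011 + 7×1.008 + 1×126.904 + 2×15.999 = 310.090 → 310.09 g/mol.

310.09 g/mol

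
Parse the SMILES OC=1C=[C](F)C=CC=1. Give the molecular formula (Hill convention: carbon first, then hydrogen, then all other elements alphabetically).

C6H5FO

Walk through each heavy atom and fill implicit hydrogens from standard valence (C 4, N 3, O 2, S 2, halogen 1):
  atom 1: O, bond orders sum to 1 (valence 2) → 1 H
  atom 2: C, bond orders sum to 4 (valence 4) → 0 H
  atom 3: C, bond orders sum to 3 (valence 4) → 1 H
  atom 4: C with explicit H count 0
  atom 5: F (halogen, monovalent) → 0 H
  atom 6: C, bond orders sum to 3 (valence 4) → 1 H
  atom 7: C, bond orders sum to 3 (valence 4) → 1 H
  atom 8: C, bond orders sum to 3 (valence 4) → 1 H
Totals → C:6, H:5, F:1, O:1.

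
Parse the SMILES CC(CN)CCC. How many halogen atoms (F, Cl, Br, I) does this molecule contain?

Scan the SMILES for the halogen motif — none present.
Groups that are present: 1 primary amine.

0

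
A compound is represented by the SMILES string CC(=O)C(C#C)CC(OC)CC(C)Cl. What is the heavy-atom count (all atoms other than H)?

Every atom symbol written in the SMILES (organic subset) is one heavy atom; implicit H are not written.
Heavy atoms by element → C:11, Cl:1, O:2.
Total: 14.

14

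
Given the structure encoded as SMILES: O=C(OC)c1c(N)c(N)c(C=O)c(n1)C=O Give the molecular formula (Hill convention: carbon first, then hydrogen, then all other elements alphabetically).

Walk through each heavy atom and fill implicit hydrogens from standard valence (C 4, N 3, O 2, S 2, halogen 1); for lowercase aromatic atoms, an aromatic c carries 1 H when it has two neighbours and 0 H with three, and aromatic n carries 0 H:
  atom 1: O, bond orders sum to 2 (valence 2) → 0 H
  atom 2: C, bond orders sum to 4 (valence 4) → 0 H
  atom 3: O, bond orders sum to 2 (valence 2) → 0 H
  atom 4: C, bond orders sum to 1 (valence 4) → 3 H
  atom 5: aromatic c, 3 neighbours → 0 H
  atom 6: aromatic c, 3 neighbours → 0 H
  atom 7: N, bond orders sum to 1 (valence 3) → 2 H
  atom 8: aromatic c, 3 neighbours → 0 H
  atom 9: N, bond orders sum to 1 (valence 3) → 2 H
  atom 10: aromatic c, 3 neighbours → 0 H
  atom 11: C, bond orders sum to 3 (valence 4) → 1 H
  atom 12: O, bond orders sum to 2 (valence 2) → 0 H
  atom 13: aromatic c, 3 neighbours → 0 H
  atom 14: aromatic n, 2 neighbours → 0 H
  atom 15: C, bond orders sum to 3 (valence 4) → 1 H
  atom 16: O, bond orders sum to 2 (valence 2) → 0 H
Totals → C:9, H:9, N:3, O:4.
In Hill order: C9H9N3O4.

C9H9N3O4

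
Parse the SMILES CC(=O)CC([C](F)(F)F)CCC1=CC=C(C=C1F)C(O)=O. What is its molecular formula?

Walk through each heavy atom and fill implicit hydrogens from standard valence (C 4, N 3, O 2, S 2, halogen 1):
  atom 1: C, bond orders sum to 1 (valence 4) → 3 H
  atom 2: C, bond orders sum to 4 (valence 4) → 0 H
  atom 3: O, bond orders sum to 2 (valence 2) → 0 H
  atom 4: C, bond orders sum to 2 (valence 4) → 2 H
  atom 5: C, bond orders sum to 3 (valence 4) → 1 H
  atom 6: C with explicit H count 0
  atom 7: F (halogen, monovalent) → 0 H
  atom 8: F (halogen, monovalent) → 0 H
  atom 9: F (halogen, monovalent) → 0 H
  atom 10: C, bond orders sum to 2 (valence 4) → 2 H
  atom 11: C, bond orders sum to 2 (valence 4) → 2 H
  atom 12: C, bond orders sum to 4 (valence 4) → 0 H
  atom 13: C, bond orders sum to 3 (valence 4) → 1 H
  atom 14: C, bond orders sum to 3 (valence 4) → 1 H
  atom 15: C, bond orders sum to 4 (valence 4) → 0 H
  atom 16: C, bond orders sum to 3 (valence 4) → 1 H
  atom 17: C, bond orders sum to 4 (valence 4) → 0 H
  atom 18: F (halogen, monovalent) → 0 H
  atom 19: C, bond orders sum to 4 (valence 4) → 0 H
  atom 20: O, bond orders sum to 1 (valence 2) → 1 H
  atom 21: O, bond orders sum to 2 (valence 2) → 0 H
Totals → C:14, H:14, F:4, O:3.

C14H14F4O3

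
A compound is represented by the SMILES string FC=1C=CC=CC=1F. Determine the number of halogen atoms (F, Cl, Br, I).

2

Halogen atoms appear at heavy-atom positions 1, 8 (2×F).
Halogen count: 2.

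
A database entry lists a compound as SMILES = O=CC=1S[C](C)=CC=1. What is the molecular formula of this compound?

C6H6OS

Walk through each heavy atom and fill implicit hydrogens from standard valence (C 4, N 3, O 2, S 2, halogen 1):
  atom 1: O, bond orders sum to 2 (valence 2) → 0 H
  atom 2: C, bond orders sum to 3 (valence 4) → 1 H
  atom 3: C, bond orders sum to 4 (valence 4) → 0 H
  atom 4: S, bond orders sum to 2 (valence 2) → 0 H
  atom 5: C with explicit H count 0
  atom 6: C, bond orders sum to 1 (valence 4) → 3 H
  atom 7: C, bond orders sum to 3 (valence 4) → 1 H
  atom 8: C, bond orders sum to 3 (valence 4) → 1 H
Totals → C:6, H:6, O:1, S:1.
In Hill order: C6H6OS.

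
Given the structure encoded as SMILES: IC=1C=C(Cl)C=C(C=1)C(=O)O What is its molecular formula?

C7H4ClIO2

Walk through each heavy atom and fill implicit hydrogens from standard valence (C 4, N 3, O 2, S 2, halogen 1):
  atom 1: I (halogen, monovalent) → 0 H
  atom 2: C, bond orders sum to 4 (valence 4) → 0 H
  atom 3: C, bond orders sum to 3 (valence 4) → 1 H
  atom 4: C, bond orders sum to 4 (valence 4) → 0 H
  atom 5: Cl (halogen, monovalent) → 0 H
  atom 6: C, bond orders sum to 3 (valence 4) → 1 H
  atom 7: C, bond orders sum to 4 (valence 4) → 0 H
  atom 8: C, bond orders sum to 3 (valence 4) → 1 H
  atom 9: C, bond orders sum to 4 (valence 4) → 0 H
  atom 10: O, bond orders sum to 2 (valence 2) → 0 H
  atom 11: O, bond orders sum to 1 (valence 2) → 1 H
Totals → C:7, H:4, Cl:1, I:1, O:2.
In Hill order: C7H4ClIO2.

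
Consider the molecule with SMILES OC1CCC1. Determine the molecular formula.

Walk through each heavy atom and fill implicit hydrogens from standard valence (C 4, N 3, O 2, S 2, halogen 1):
  atom 1: O, bond orders sum to 1 (valence 2) → 1 H
  atom 2: C, bond orders sum to 3 (valence 4) → 1 H
  atom 3: C, bond orders sum to 2 (valence 4) → 2 H
  atom 4: C, bond orders sum to 2 (valence 4) → 2 H
  atom 5: C, bond orders sum to 2 (valence 4) → 2 H
Totals → C:4, H:8, O:1.
In Hill order: C4H8O.

C4H8O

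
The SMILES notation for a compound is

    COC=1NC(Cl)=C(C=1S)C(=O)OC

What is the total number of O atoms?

Scan the SMILES for O atoms (remember two-letter symbols like Cl and Br are single atoms).
Oxygen count: 3.

3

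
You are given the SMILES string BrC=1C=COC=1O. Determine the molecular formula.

C4H3BrO2

Walk through each heavy atom and fill implicit hydrogens from standard valence (C 4, N 3, O 2, S 2, halogen 1):
  atom 1: Br (halogen, monovalent) → 0 H
  atom 2: C, bond orders sum to 4 (valence 4) → 0 H
  atom 3: C, bond orders sum to 3 (valence 4) → 1 H
  atom 4: C, bond orders sum to 3 (valence 4) → 1 H
  atom 5: O, bond orders sum to 2 (valence 2) → 0 H
  atom 6: C, bond orders sum to 4 (valence 4) → 0 H
  atom 7: O, bond orders sum to 1 (valence 2) → 1 H
Totals → C:4, H:3, Br:1, O:2.
In Hill order: C4H3BrO2.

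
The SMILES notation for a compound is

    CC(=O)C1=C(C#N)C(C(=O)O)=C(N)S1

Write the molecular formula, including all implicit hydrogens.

Walk through each heavy atom and fill implicit hydrogens from standard valence (C 4, N 3, O 2, S 2, halogen 1):
  atom 1: C, bond orders sum to 1 (valence 4) → 3 H
  atom 2: C, bond orders sum to 4 (valence 4) → 0 H
  atom 3: O, bond orders sum to 2 (valence 2) → 0 H
  atom 4: C, bond orders sum to 4 (valence 4) → 0 H
  atom 5: C, bond orders sum to 4 (valence 4) → 0 H
  atom 6: C, bond orders sum to 4 (valence 4) → 0 H
  atom 7: N, bond orders sum to 3 (valence 3) → 0 H
  atom 8: C, bond orders sum to 4 (valence 4) → 0 H
  atom 9: C, bond orders sum to 4 (valence 4) → 0 H
  atom 10: O, bond orders sum to 2 (valence 2) → 0 H
  atom 11: O, bond orders sum to 1 (valence 2) → 1 H
  atom 12: C, bond orders sum to 4 (valence 4) → 0 H
  atom 13: N, bond orders sum to 1 (valence 3) → 2 H
  atom 14: S, bond orders sum to 2 (valence 2) → 0 H
Totals → C:8, H:6, N:2, O:3, S:1.
In Hill order: C8H6N2O3S.

C8H6N2O3S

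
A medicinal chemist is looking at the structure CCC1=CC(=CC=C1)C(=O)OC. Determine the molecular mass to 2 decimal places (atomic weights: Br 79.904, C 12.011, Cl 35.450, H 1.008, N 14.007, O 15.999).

164.20 g/mol

First, the molecular formula is C10H12O2 (counting implicit H from valence).
  C: 10 × 12.011 = 120.110
  H: 12 × 1.008 = 12.096
  O: 2 × 15.999 = 31.998
Sum: 10×12.011 + 12×1.008 + 2×15.999 = 164.204 → 164.20 g/mol.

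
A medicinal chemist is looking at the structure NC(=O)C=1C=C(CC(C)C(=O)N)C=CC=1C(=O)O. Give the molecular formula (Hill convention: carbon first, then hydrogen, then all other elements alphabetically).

C12H14N2O4

Walk through each heavy atom and fill implicit hydrogens from standard valence (C 4, N 3, O 2, S 2, halogen 1):
  atom 1: N, bond orders sum to 1 (valence 3) → 2 H
  atom 2: C, bond orders sum to 4 (valence 4) → 0 H
  atom 3: O, bond orders sum to 2 (valence 2) → 0 H
  atom 4: C, bond orders sum to 4 (valence 4) → 0 H
  atom 5: C, bond orders sum to 3 (valence 4) → 1 H
  atom 6: C, bond orders sum to 4 (valence 4) → 0 H
  atom 7: C, bond orders sum to 2 (valence 4) → 2 H
  atom 8: C, bond orders sum to 3 (valence 4) → 1 H
  atom 9: C, bond orders sum to 1 (valence 4) → 3 H
  atom 10: C, bond orders sum to 4 (valence 4) → 0 H
  atom 11: O, bond orders sum to 2 (valence 2) → 0 H
  atom 12: N, bond orders sum to 1 (valence 3) → 2 H
  atom 13: C, bond orders sum to 3 (valence 4) → 1 H
  atom 14: C, bond orders sum to 3 (valence 4) → 1 H
  atom 15: C, bond orders sum to 4 (valence 4) → 0 H
  atom 16: C, bond orders sum to 4 (valence 4) → 0 H
  atom 17: O, bond orders sum to 2 (valence 2) → 0 H
  atom 18: O, bond orders sum to 1 (valence 2) → 1 H
Totals → C:12, H:14, N:2, O:4.
In Hill order: C12H14N2O4.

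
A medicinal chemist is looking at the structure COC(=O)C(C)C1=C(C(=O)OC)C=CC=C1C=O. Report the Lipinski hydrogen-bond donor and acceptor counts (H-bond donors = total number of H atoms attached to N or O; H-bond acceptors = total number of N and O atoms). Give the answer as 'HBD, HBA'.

Donors: find every N or O and count the H atoms it carries.
  atom 2 (O): bond orders sum to 2 → 0 H
  atom 4 (O): bond orders sum to 2 → 0 H
  atom 10 (O): bond orders sum to 2 → 0 H
  atom 11 (O): bond orders sum to 2 → 0 H
  atom 18 (O): bond orders sum to 2 → 0 H
Lipinski HBD = 0.
Acceptors: N atoms = 0, O atoms = 5 → HBA = 5.

0, 5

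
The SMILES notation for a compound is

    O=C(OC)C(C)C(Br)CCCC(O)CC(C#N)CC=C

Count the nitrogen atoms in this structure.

Scan the SMILES for N atoms (remember two-letter symbols like Cl and Br are single atoms).
Nitrogen count: 1.

1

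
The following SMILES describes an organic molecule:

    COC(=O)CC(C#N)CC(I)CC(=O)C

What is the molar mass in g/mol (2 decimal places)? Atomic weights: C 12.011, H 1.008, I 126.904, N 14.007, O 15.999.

323.13 g/mol

First, the molecular formula is C10H14INO3 (counting implicit H from valence).
  C: 10 × 12.011 = 120.110
  H: 14 × 1.008 = 14.112
  I: 1 × 126.904 = 126.904
  N: 1 × 14.007 = 14.007
  O: 3 × 15.999 = 47.997
Sum: 10×12.011 + 14×1.008 + 1×126.904 + 1×14.007 + 3×15.999 = 323.130 → 323.13 g/mol.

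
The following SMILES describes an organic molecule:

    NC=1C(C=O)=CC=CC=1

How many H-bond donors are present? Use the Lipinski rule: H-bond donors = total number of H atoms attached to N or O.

2

Donors: find every N or O and count the H atoms it carries.
  atom 1 (N): bond orders sum to 1 → 2 H
  atom 5 (O): bond orders sum to 2 → 0 H
Lipinski HBD = 2.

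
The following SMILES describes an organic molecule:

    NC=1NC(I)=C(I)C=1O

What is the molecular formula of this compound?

Walk through each heavy atom and fill implicit hydrogens from standard valence (C 4, N 3, O 2, S 2, halogen 1):
  atom 1: N, bond orders sum to 1 (valence 3) → 2 H
  atom 2: C, bond orders sum to 4 (valence 4) → 0 H
  atom 3: N, bond orders sum to 2 (valence 3) → 1 H
  atom 4: C, bond orders sum to 4 (valence 4) → 0 H
  atom 5: I (halogen, monovalent) → 0 H
  atom 6: C, bond orders sum to 4 (valence 4) → 0 H
  atom 7: I (halogen, monovalent) → 0 H
  atom 8: C, bond orders sum to 4 (valence 4) → 0 H
  atom 9: O, bond orders sum to 1 (valence 2) → 1 H
Totals → C:4, H:4, I:2, N:2, O:1.
In Hill order: C4H4I2N2O.

C4H4I2N2O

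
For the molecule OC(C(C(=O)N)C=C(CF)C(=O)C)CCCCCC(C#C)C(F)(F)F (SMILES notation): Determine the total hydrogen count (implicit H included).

23

Walk through each heavy atom and fill implicit hydrogens from standard valence (C 4, N 3, O 2, S 2, halogen 1):
  atom 1: O, bond orders sum to 1 (valence 2) → 1 H
  atom 2: C, bond orders sum to 3 (valence 4) → 1 H
  atom 3: C, bond orders sum to 3 (valence 4) → 1 H
  atom 4: C, bond orders sum to 4 (valence 4) → 0 H
  atom 5: O, bond orders sum to 2 (valence 2) → 0 H
  atom 6: N, bond orders sum to 1 (valence 3) → 2 H
  atom 7: C, bond orders sum to 3 (valence 4) → 1 H
  atom 8: C, bond orders sum to 4 (valence 4) → 0 H
  atom 9: C, bond orders sum to 2 (valence 4) → 2 H
  atom 10: F (halogen, monovalent) → 0 H
  atom 11: C, bond orders sum to 4 (valence 4) → 0 H
  atom 12: O, bond orders sum to 2 (valence 2) → 0 H
  atom 13: C, bond orders sum to 1 (valence 4) → 3 H
  atom 14: C, bond orders sum to 2 (valence 4) → 2 H
  atom 15: C, bond orders sum to 2 (valence 4) → 2 H
  atom 16: C, bond orders sum to 2 (valence 4) → 2 H
  atom 17: C, bond orders sum to 2 (valence 4) → 2 H
  atom 18: C, bond orders sum to 2 (valence 4) → 2 H
  atom 19: C, bond orders sum to 3 (valence 4) → 1 H
  atom 20: C, bond orders sum to 4 (valence 4) → 0 H
  atom 21: C, bond orders sum to 3 (valence 4) → 1 H
  atom 22: C, bond orders sum to 4 (valence 4) → 0 H
  atom 23: F (halogen, monovalent) → 0 H
  atom 24: F (halogen, monovalent) → 0 H
  atom 25: F (halogen, monovalent) → 0 H
Total hydrogens: 23.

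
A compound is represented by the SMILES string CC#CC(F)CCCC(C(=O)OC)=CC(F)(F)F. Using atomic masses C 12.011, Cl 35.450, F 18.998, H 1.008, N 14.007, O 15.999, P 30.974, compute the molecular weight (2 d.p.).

First, the molecular formula is C12H14F4O2 (counting implicit H from valence).
  C: 12 × 12.011 = 144.132
  F: 4 × 18.998 = 75.992
  H: 14 × 1.008 = 14.112
  O: 2 × 15.999 = 31.998
Sum: 12×12.011 + 4×18.998 + 14×1.008 + 2×15.999 = 266.234 → 266.23 g/mol.

266.23 g/mol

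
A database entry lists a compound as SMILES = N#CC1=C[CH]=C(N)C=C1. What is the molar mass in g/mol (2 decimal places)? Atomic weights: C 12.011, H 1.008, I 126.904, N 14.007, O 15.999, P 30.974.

First, the molecular formula is C7H6N2 (counting implicit H from valence).
  C: 7 × 12.011 = 84.077
  H: 6 × 1.008 = 6.048
  N: 2 × 14.007 = 28.014
Sum: 7×12.011 + 6×1.008 + 2×14.007 = 118.139 → 118.14 g/mol.

118.14 g/mol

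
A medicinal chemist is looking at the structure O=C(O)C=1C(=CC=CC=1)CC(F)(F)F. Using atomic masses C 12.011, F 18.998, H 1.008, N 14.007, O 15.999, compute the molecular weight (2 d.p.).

First, the molecular formula is C9H7F3O2 (counting implicit H from valence).
  C: 9 × 12.011 = 108.099
  F: 3 × 18.998 = 56.994
  H: 7 × 1.008 = 7.056
  O: 2 × 15.999 = 31.998
Sum: 9×12.011 + 3×18.998 + 7×1.008 + 2×15.999 = 204.147 → 204.15 g/mol.

204.15 g/mol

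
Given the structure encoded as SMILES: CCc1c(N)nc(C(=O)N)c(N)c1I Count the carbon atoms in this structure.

Count every carbon token in the SMILES (each C, including those in ring-closure positions and inside branches).
Carbon count: 8.

8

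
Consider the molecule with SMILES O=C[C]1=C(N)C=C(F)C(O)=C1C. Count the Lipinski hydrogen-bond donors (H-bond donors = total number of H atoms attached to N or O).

Donors: find every N or O and count the H atoms it carries.
  atom 1 (O): bond orders sum to 2 → 0 H
  atom 5 (N): bond orders sum to 1 → 2 H
  atom 10 (O): bond orders sum to 1 → 1 H
Lipinski HBD = 3.

3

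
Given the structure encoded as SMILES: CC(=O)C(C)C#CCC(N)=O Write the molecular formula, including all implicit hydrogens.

Walk through each heavy atom and fill implicit hydrogens from standard valence (C 4, N 3, O 2, S 2, halogen 1):
  atom 1: C, bond orders sum to 1 (valence 4) → 3 H
  atom 2: C, bond orders sum to 4 (valence 4) → 0 H
  atom 3: O, bond orders sum to 2 (valence 2) → 0 H
  atom 4: C, bond orders sum to 3 (valence 4) → 1 H
  atom 5: C, bond orders sum to 1 (valence 4) → 3 H
  atom 6: C, bond orders sum to 4 (valence 4) → 0 H
  atom 7: C, bond orders sum to 4 (valence 4) → 0 H
  atom 8: C, bond orders sum to 2 (valence 4) → 2 H
  atom 9: C, bond orders sum to 4 (valence 4) → 0 H
  atom 10: N, bond orders sum to 1 (valence 3) → 2 H
  atom 11: O, bond orders sum to 2 (valence 2) → 0 H
Totals → C:8, H:11, N:1, O:2.

C8H11NO2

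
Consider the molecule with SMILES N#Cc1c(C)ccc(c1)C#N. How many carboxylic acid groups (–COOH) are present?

0

Scan the SMILES for the carboxylic acid motif — none present.
Groups that are present: 2 nitrile.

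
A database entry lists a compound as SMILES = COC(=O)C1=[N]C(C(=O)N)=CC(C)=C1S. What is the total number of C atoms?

Count every carbon token in the SMILES (each C, including those in ring-closure positions and inside branches).
Carbon count: 9.

9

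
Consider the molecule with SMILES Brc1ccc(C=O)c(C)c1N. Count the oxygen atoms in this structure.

Scan the SMILES for O atoms (remember two-letter symbols like Cl and Br are single atoms).
Oxygen count: 1.

1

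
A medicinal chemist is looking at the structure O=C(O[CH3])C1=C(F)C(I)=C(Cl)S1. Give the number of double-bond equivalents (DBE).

4

Molecular formula: C6H3ClFIO2S.
DoU = (2C + 2 + N − H − X) / 2, where X is the halogen count and O/S are ignored.
    = (2·6 + 2 + 0 − 3 − 3) / 2 = 8 / 2 = 4.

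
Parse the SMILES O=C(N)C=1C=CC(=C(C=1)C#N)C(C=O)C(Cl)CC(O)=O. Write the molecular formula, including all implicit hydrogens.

Walk through each heavy atom and fill implicit hydrogens from standard valence (C 4, N 3, O 2, S 2, halogen 1):
  atom 1: O, bond orders sum to 2 (valence 2) → 0 H
  atom 2: C, bond orders sum to 4 (valence 4) → 0 H
  atom 3: N, bond orders sum to 1 (valence 3) → 2 H
  atom 4: C, bond orders sum to 4 (valence 4) → 0 H
  atom 5: C, bond orders sum to 3 (valence 4) → 1 H
  atom 6: C, bond orders sum to 3 (valence 4) → 1 H
  atom 7: C, bond orders sum to 4 (valence 4) → 0 H
  atom 8: C, bond orders sum to 4 (valence 4) → 0 H
  atom 9: C, bond orders sum to 3 (valence 4) → 1 H
  atom 10: C, bond orders sum to 4 (valence 4) → 0 H
  atom 11: N, bond orders sum to 3 (valence 3) → 0 H
  atom 12: C, bond orders sum to 3 (valence 4) → 1 H
  atom 13: C, bond orders sum to 3 (valence 4) → 1 H
  atom 14: O, bond orders sum to 2 (valence 2) → 0 H
  atom 15: C, bond orders sum to 3 (valence 4) → 1 H
  atom 16: Cl (halogen, monovalent) → 0 H
  atom 17: C, bond orders sum to 2 (valence 4) → 2 H
  atom 18: C, bond orders sum to 4 (valence 4) → 0 H
  atom 19: O, bond orders sum to 1 (valence 2) → 1 H
  atom 20: O, bond orders sum to 2 (valence 2) → 0 H
Totals → C:13, H:11, Cl:1, N:2, O:4.
In Hill order: C13H11ClN2O4.

C13H11ClN2O4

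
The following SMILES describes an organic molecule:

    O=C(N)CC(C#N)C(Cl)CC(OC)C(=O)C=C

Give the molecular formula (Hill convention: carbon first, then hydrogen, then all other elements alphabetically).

Walk through each heavy atom and fill implicit hydrogens from standard valence (C 4, N 3, O 2, S 2, halogen 1):
  atom 1: O, bond orders sum to 2 (valence 2) → 0 H
  atom 2: C, bond orders sum to 4 (valence 4) → 0 H
  atom 3: N, bond orders sum to 1 (valence 3) → 2 H
  atom 4: C, bond orders sum to 2 (valence 4) → 2 H
  atom 5: C, bond orders sum to 3 (valence 4) → 1 H
  atom 6: C, bond orders sum to 4 (valence 4) → 0 H
  atom 7: N, bond orders sum to 3 (valence 3) → 0 H
  atom 8: C, bond orders sum to 3 (valence 4) → 1 H
  atom 9: Cl (halogen, monovalent) → 0 H
  atom 10: C, bond orders sum to 2 (valence 4) → 2 H
  atom 11: C, bond orders sum to 3 (valence 4) → 1 H
  atom 12: O, bond orders sum to 2 (valence 2) → 0 H
  atom 13: C, bond orders sum to 1 (valence 4) → 3 H
  atom 14: C, bond orders sum to 4 (valence 4) → 0 H
  atom 15: O, bond orders sum to 2 (valence 2) → 0 H
  atom 16: C, bond orders sum to 3 (valence 4) → 1 H
  atom 17: C, bond orders sum to 2 (valence 4) → 2 H
Totals → C:11, H:15, Cl:1, N:2, O:3.
In Hill order: C11H15ClN2O3.

C11H15ClN2O3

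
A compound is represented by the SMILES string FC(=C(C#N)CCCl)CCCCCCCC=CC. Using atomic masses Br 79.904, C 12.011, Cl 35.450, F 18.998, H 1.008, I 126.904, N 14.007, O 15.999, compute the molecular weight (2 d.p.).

271.80 g/mol

First, the molecular formula is C15H23ClFN (counting implicit H from valence).
  C: 15 × 12.011 = 180.165
  Cl: 1 × 35.450 = 35.450
  F: 1 × 18.998 = 18.998
  H: 23 × 1.008 = 23.184
  N: 1 × 14.007 = 14.007
Sum: 15×12.011 + 1×35.450 + 1×18.998 + 23×1.008 + 1×14.007 = 271.804 → 271.80 g/mol.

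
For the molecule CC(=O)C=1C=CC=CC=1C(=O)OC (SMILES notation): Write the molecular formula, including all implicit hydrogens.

Walk through each heavy atom and fill implicit hydrogens from standard valence (C 4, N 3, O 2, S 2, halogen 1):
  atom 1: C, bond orders sum to 1 (valence 4) → 3 H
  atom 2: C, bond orders sum to 4 (valence 4) → 0 H
  atom 3: O, bond orders sum to 2 (valence 2) → 0 H
  atom 4: C, bond orders sum to 4 (valence 4) → 0 H
  atom 5: C, bond orders sum to 3 (valence 4) → 1 H
  atom 6: C, bond orders sum to 3 (valence 4) → 1 H
  atom 7: C, bond orders sum to 3 (valence 4) → 1 H
  atom 8: C, bond orders sum to 3 (valence 4) → 1 H
  atom 9: C, bond orders sum to 4 (valence 4) → 0 H
  atom 10: C, bond orders sum to 4 (valence 4) → 0 H
  atom 11: O, bond orders sum to 2 (valence 2) → 0 H
  atom 12: O, bond orders sum to 2 (valence 2) → 0 H
  atom 13: C, bond orders sum to 1 (valence 4) → 3 H
Totals → C:10, H:10, O:3.

C10H10O3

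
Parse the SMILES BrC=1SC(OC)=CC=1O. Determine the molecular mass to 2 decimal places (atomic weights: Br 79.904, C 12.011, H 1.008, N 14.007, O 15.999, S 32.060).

First, the molecular formula is C5H5BrO2S (counting implicit H from valence).
  Br: 1 × 79.904 = 79.904
  C: 5 × 12.011 = 60.055
  H: 5 × 1.008 = 5.040
  O: 2 × 15.999 = 31.998
  S: 1 × 32.060 = 32.060
Sum: 1×79.904 + 5×12.011 + 5×1.008 + 2×15.999 + 1×32.060 = 209.057 → 209.06 g/mol.

209.06 g/mol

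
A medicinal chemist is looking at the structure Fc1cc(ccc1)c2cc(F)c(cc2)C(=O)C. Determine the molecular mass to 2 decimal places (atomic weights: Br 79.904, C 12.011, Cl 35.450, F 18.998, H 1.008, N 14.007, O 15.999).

First, the molecular formula is C14H10F2O (counting implicit H from valence).
  C: 14 × 12.011 = 168.154
  F: 2 × 18.998 = 37.996
  H: 10 × 1.008 = 10.080
  O: 1 × 15.999 = 15.999
Sum: 14×12.011 + 2×18.998 + 10×1.008 + 1×15.999 = 232.229 → 232.23 g/mol.

232.23 g/mol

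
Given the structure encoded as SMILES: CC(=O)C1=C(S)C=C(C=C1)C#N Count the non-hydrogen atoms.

12

Every atom symbol written in the SMILES (organic subset) is one heavy atom; implicit H are not written.
Heavy atoms by element → C:9, N:1, O:1, S:1.
Total: 12.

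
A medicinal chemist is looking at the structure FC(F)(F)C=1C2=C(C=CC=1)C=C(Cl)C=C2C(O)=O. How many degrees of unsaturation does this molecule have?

Molecular formula: C12H6ClF3O2.
DoU = (2C + 2 + N − H − X) / 2, where X is the halogen count and O/S are ignored.
    = (2·12 + 2 + 0 − 6 − 4) / 2 = 16 / 2 = 8.

8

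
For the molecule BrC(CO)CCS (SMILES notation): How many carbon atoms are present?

4

Count every carbon token in the SMILES (each C, including those in ring-closure positions and inside branches).
Carbon count: 4.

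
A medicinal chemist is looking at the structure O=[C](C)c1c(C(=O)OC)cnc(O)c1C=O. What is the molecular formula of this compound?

Walk through each heavy atom and fill implicit hydrogens from standard valence (C 4, N 3, O 2, S 2, halogen 1); for lowercase aromatic atoms, an aromatic c carries 1 H when it has two neighbours and 0 H with three, and aromatic n carries 0 H:
  atom 1: O, bond orders sum to 2 (valence 2) → 0 H
  atom 2: C with explicit H count 0
  atom 3: C, bond orders sum to 1 (valence 4) → 3 H
  atom 4: aromatic c, 3 neighbours → 0 H
  atom 5: aromatic c, 3 neighbours → 0 H
  atom 6: C, bond orders sum to 4 (valence 4) → 0 H
  atom 7: O, bond orders sum to 2 (valence 2) → 0 H
  atom 8: O, bond orders sum to 2 (valence 2) → 0 H
  atom 9: C, bond orders sum to 1 (valence 4) → 3 H
  atom 10: aromatic c, 2 neighbours → 1 H
  atom 11: aromatic n, 2 neighbours → 0 H
  atom 12: aromatic c, 3 neighbours → 0 H
  atom 13: O, bond orders sum to 1 (valence 2) → 1 H
  atom 14: aromatic c, 3 neighbours → 0 H
  atom 15: C, bond orders sum to 3 (valence 4) → 1 H
  atom 16: O, bond orders sum to 2 (valence 2) → 0 H
Totals → C:10, H:9, N:1, O:5.
In Hill order: C10H9NO5.

C10H9NO5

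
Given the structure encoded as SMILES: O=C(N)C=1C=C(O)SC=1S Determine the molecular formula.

Walk through each heavy atom and fill implicit hydrogens from standard valence (C 4, N 3, O 2, S 2, halogen 1):
  atom 1: O, bond orders sum to 2 (valence 2) → 0 H
  atom 2: C, bond orders sum to 4 (valence 4) → 0 H
  atom 3: N, bond orders sum to 1 (valence 3) → 2 H
  atom 4: C, bond orders sum to 4 (valence 4) → 0 H
  atom 5: C, bond orders sum to 3 (valence 4) → 1 H
  atom 6: C, bond orders sum to 4 (valence 4) → 0 H
  atom 7: O, bond orders sum to 1 (valence 2) → 1 H
  atom 8: S, bond orders sum to 2 (valence 2) → 0 H
  atom 9: C, bond orders sum to 4 (valence 4) → 0 H
  atom 10: S, bond orders sum to 1 (valence 2) → 1 H
Totals → C:5, H:5, N:1, O:2, S:2.
In Hill order: C5H5NO2S2.

C5H5NO2S2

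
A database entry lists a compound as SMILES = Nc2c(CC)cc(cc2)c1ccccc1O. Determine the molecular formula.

Walk through each heavy atom and fill implicit hydrogens from standard valence (C 4, N 3, O 2, S 2, halogen 1); for lowercase aromatic atoms, an aromatic c carries 1 H when it has two neighbours and 0 H with three, and aromatic n carries 0 H:
  atom 1: N, bond orders sum to 1 (valence 3) → 2 H
  atom 2: aromatic c, 3 neighbours → 0 H
  atom 3: aromatic c, 3 neighbours → 0 H
  atom 4: C, bond orders sum to 2 (valence 4) → 2 H
  atom 5: C, bond orders sum to 1 (valence 4) → 3 H
  atom 6: aromatic c, 2 neighbours → 1 H
  atom 7: aromatic c, 3 neighbours → 0 H
  atom 8: aromatic c, 2 neighbours → 1 H
  atom 9: aromatic c, 2 neighbours → 1 H
  atom 10: aromatic c, 3 neighbours → 0 H
  atom 11: aromatic c, 2 neighbours → 1 H
  atom 12: aromatic c, 2 neighbours → 1 H
  atom 13: aromatic c, 2 neighbours → 1 H
  atom 14: aromatic c, 2 neighbours → 1 H
  atom 15: aromatic c, 3 neighbours → 0 H
  atom 16: O, bond orders sum to 1 (valence 2) → 1 H
Totals → C:14, H:15, N:1, O:1.

C14H15NO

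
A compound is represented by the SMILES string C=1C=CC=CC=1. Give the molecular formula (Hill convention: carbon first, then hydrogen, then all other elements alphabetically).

Walk through each heavy atom and fill implicit hydrogens from standard valence (C 4, N 3, O 2, S 2, halogen 1):
  atom 1: C, bond orders sum to 3 (valence 4) → 1 H
  atom 2: C, bond orders sum to 3 (valence 4) → 1 H
  atom 3: C, bond orders sum to 3 (valence 4) → 1 H
  atom 4: C, bond orders sum to 3 (valence 4) → 1 H
  atom 5: C, bond orders sum to 3 (valence 4) → 1 H
  atom 6: C, bond orders sum to 3 (valence 4) → 1 H
Totals → C:6, H:6.

C6H6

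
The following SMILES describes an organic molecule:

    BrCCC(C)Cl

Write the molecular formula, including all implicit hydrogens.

C4H8BrCl

Walk through each heavy atom and fill implicit hydrogens from standard valence (C 4, N 3, O 2, S 2, halogen 1):
  atom 1: Br (halogen, monovalent) → 0 H
  atom 2: C, bond orders sum to 2 (valence 4) → 2 H
  atom 3: C, bond orders sum to 2 (valence 4) → 2 H
  atom 4: C, bond orders sum to 3 (valence 4) → 1 H
  atom 5: C, bond orders sum to 1 (valence 4) → 3 H
  atom 6: Cl (halogen, monovalent) → 0 H
Totals → C:4, H:8, Br:1, Cl:1.
In Hill order: C4H8BrCl.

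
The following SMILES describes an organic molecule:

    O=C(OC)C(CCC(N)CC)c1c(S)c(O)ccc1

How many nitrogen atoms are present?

1

Scan the SMILES for N atoms (remember two-letter symbols like Cl and Br are single atoms).
Nitrogen count: 1.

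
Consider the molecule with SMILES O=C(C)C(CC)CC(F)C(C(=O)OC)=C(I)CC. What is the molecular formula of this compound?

C13H20FIO3

Walk through each heavy atom and fill implicit hydrogens from standard valence (C 4, N 3, O 2, S 2, halogen 1):
  atom 1: O, bond orders sum to 2 (valence 2) → 0 H
  atom 2: C, bond orders sum to 4 (valence 4) → 0 H
  atom 3: C, bond orders sum to 1 (valence 4) → 3 H
  atom 4: C, bond orders sum to 3 (valence 4) → 1 H
  atom 5: C, bond orders sum to 2 (valence 4) → 2 H
  atom 6: C, bond orders sum to 1 (valence 4) → 3 H
  atom 7: C, bond orders sum to 2 (valence 4) → 2 H
  atom 8: C, bond orders sum to 3 (valence 4) → 1 H
  atom 9: F (halogen, monovalent) → 0 H
  atom 10: C, bond orders sum to 4 (valence 4) → 0 H
  atom 11: C, bond orders sum to 4 (valence 4) → 0 H
  atom 12: O, bond orders sum to 2 (valence 2) → 0 H
  atom 13: O, bond orders sum to 2 (valence 2) → 0 H
  atom 14: C, bond orders sum to 1 (valence 4) → 3 H
  atom 15: C, bond orders sum to 4 (valence 4) → 0 H
  atom 16: I (halogen, monovalent) → 0 H
  atom 17: C, bond orders sum to 2 (valence 4) → 2 H
  atom 18: C, bond orders sum to 1 (valence 4) → 3 H
Totals → C:13, H:20, F:1, I:1, O:3.
In Hill order: C13H20FIO3.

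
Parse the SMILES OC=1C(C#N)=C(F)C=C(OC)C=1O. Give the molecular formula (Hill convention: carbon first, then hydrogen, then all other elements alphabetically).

Walk through each heavy atom and fill implicit hydrogens from standard valence (C 4, N 3, O 2, S 2, halogen 1):
  atom 1: O, bond orders sum to 1 (valence 2) → 1 H
  atom 2: C, bond orders sum to 4 (valence 4) → 0 H
  atom 3: C, bond orders sum to 4 (valence 4) → 0 H
  atom 4: C, bond orders sum to 4 (valence 4) → 0 H
  atom 5: N, bond orders sum to 3 (valence 3) → 0 H
  atom 6: C, bond orders sum to 4 (valence 4) → 0 H
  atom 7: F (halogen, monovalent) → 0 H
  atom 8: C, bond orders sum to 3 (valence 4) → 1 H
  atom 9: C, bond orders sum to 4 (valence 4) → 0 H
  atom 10: O, bond orders sum to 2 (valence 2) → 0 H
  atom 11: C, bond orders sum to 1 (valence 4) → 3 H
  atom 12: C, bond orders sum to 4 (valence 4) → 0 H
  atom 13: O, bond orders sum to 1 (valence 2) → 1 H
Totals → C:8, H:6, F:1, N:1, O:3.

C8H6FNO3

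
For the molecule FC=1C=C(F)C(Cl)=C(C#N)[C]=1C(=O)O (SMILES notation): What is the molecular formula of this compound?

Walk through each heavy atom and fill implicit hydrogens from standard valence (C 4, N 3, O 2, S 2, halogen 1):
  atom 1: F (halogen, monovalent) → 0 H
  atom 2: C, bond orders sum to 4 (valence 4) → 0 H
  atom 3: C, bond orders sum to 3 (valence 4) → 1 H
  atom 4: C, bond orders sum to 4 (valence 4) → 0 H
  atom 5: F (halogen, monovalent) → 0 H
  atom 6: C, bond orders sum to 4 (valence 4) → 0 H
  atom 7: Cl (halogen, monovalent) → 0 H
  atom 8: C, bond orders sum to 4 (valence 4) → 0 H
  atom 9: C, bond orders sum to 4 (valence 4) → 0 H
  atom 10: N, bond orders sum to 3 (valence 3) → 0 H
  atom 11: C with explicit H count 0
  atom 12: C, bond orders sum to 4 (valence 4) → 0 H
  atom 13: O, bond orders sum to 2 (valence 2) → 0 H
  atom 14: O, bond orders sum to 1 (valence 2) → 1 H
Totals → C:8, H:2, Cl:1, F:2, N:1, O:2.
In Hill order: C8H2ClF2NO2.

C8H2ClF2NO2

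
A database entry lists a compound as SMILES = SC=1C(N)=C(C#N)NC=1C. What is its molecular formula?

Walk through each heavy atom and fill implicit hydrogens from standard valence (C 4, N 3, O 2, S 2, halogen 1):
  atom 1: S, bond orders sum to 1 (valence 2) → 1 H
  atom 2: C, bond orders sum to 4 (valence 4) → 0 H
  atom 3: C, bond orders sum to 4 (valence 4) → 0 H
  atom 4: N, bond orders sum to 1 (valence 3) → 2 H
  atom 5: C, bond orders sum to 4 (valence 4) → 0 H
  atom 6: C, bond orders sum to 4 (valence 4) → 0 H
  atom 7: N, bond orders sum to 3 (valence 3) → 0 H
  atom 8: N, bond orders sum to 2 (valence 3) → 1 H
  atom 9: C, bond orders sum to 4 (valence 4) → 0 H
  atom 10: C, bond orders sum to 1 (valence 4) → 3 H
Totals → C:6, H:7, N:3, S:1.
In Hill order: C6H7N3S.

C6H7N3S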